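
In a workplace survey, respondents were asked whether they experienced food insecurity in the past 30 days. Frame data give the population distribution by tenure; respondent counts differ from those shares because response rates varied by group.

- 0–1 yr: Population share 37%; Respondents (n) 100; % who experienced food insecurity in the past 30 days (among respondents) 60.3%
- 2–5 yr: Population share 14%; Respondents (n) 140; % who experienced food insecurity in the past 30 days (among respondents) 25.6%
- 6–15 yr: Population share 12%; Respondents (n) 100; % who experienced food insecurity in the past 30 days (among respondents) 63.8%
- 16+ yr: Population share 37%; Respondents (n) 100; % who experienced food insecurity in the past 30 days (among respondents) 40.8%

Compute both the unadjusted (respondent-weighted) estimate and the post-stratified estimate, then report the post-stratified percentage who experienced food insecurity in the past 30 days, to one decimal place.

48.6%

Without adjustment, the pooled respondent share is:
  (100/440)×60.3 + (140/440)×25.6 + (100/440)×63.8 + (100/440)×40.8 = 45.6227%
Post-stratifying to population shares instead:
  0.37×60.3 + 0.14×25.6 + 0.12×63.8 + 0.37×40.8 = 48.647%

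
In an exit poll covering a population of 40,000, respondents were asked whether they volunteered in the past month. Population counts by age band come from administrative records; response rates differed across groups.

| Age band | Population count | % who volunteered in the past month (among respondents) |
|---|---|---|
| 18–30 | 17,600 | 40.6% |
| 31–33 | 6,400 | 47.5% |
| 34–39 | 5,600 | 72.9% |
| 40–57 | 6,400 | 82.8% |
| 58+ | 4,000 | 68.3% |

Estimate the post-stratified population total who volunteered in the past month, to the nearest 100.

22,300

Estimated count per cell = population count × respondent percentage:
  18–30: 17,600 × 40.6% = 7145.6
  31–33: 6,400 × 47.5% = 3040
  34–39: 5,600 × 72.9% = 4082.4
  40–57: 6,400 × 82.8% = 5299.2
  58+: 4,000 × 68.3% = 2732
Estimated total = 22299.2 → 22,300.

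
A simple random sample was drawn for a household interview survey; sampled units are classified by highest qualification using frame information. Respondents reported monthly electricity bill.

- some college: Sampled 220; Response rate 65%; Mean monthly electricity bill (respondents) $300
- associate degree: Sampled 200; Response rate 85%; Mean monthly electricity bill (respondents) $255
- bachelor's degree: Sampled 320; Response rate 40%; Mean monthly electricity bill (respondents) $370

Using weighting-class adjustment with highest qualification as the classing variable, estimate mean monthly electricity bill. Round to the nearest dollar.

$318

With weight = n_sampled/n_responded per class, the weighted class total is n_sampled:
  some college: 220 × 300 = 66,000
  associate degree: 200 × 255 = 51,000
  bachelor's degree: 320 × 370 = 118,400
Adjusted estimate = 235,400 / 740 = 318.108 → $318.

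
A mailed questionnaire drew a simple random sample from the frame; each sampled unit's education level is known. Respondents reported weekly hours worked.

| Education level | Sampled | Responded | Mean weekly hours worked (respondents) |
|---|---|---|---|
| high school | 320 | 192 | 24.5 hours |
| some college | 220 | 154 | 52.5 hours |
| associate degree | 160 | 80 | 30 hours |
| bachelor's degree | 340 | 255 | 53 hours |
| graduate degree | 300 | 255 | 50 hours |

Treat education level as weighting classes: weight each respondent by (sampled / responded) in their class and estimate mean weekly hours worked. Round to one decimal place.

42.7

Response rates by class: high school 192/320 = 60%, some college 154/220 = 70%, associate degree 80/160 = 50%, bachelor's degree 255/340 = 75%, graduate degree 255/300 = 85%.
Each respondent's weight = sampled/responded in their class; summing within a class gives n_sampled, so:
  high school: 320 × 24.5 = 7840
  some college: 220 × 52.5 = 11,550
  associate degree: 160 × 30 = 4800
  bachelor's degree: 340 × 53 = 18,020
  graduate degree: 300 × 50 = 15,000
Adjusted estimate = 57,210 / 1,340 = 42.694 → 42.7.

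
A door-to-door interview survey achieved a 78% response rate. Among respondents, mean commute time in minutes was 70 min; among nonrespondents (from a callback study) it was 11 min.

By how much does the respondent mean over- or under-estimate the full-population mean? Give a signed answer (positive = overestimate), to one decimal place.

+13.0

Nonresponse fraction = 1 − 0.78 = 0.22.
Bias = (nonresponse fraction) × (respondent mean − nonrespondent mean)
     = 0.22 × (70 − 11) = 0.22 × 59 = 12.98.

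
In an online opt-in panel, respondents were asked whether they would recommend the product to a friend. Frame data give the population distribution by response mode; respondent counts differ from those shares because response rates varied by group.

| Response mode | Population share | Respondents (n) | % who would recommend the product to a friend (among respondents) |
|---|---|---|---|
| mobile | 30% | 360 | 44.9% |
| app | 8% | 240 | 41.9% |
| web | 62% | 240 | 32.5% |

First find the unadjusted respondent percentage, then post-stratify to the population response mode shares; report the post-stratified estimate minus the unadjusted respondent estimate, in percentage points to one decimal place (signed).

-3.5 percentage points

Without adjustment, the pooled respondent share is:
  (360/840)×44.9 + (240/840)×41.9 + (240/840)×32.5 = 40.5%
Reweighting by population response mode shares:
  0.3×44.9 + 0.08×41.9 + 0.62×32.5 = 36.972%
Difference = 36.972 − 40.5 = -3.528 pp.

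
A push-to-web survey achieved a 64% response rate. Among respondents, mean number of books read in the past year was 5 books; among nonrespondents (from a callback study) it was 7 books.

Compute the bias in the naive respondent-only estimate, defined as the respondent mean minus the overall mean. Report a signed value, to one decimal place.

Nonresponse fraction = 1 − 0.64 = 0.36.
Bias = (nonresponse fraction) × (respondent mean − nonrespondent mean)
     = 0.36 × (5 − 7) = 0.36 × -2 = -0.72.

-0.7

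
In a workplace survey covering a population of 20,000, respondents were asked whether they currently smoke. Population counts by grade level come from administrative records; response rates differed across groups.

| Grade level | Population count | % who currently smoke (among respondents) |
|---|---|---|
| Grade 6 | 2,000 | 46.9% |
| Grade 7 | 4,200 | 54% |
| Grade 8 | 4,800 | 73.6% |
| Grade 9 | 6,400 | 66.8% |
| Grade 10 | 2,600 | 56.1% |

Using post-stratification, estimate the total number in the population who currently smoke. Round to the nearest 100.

12,500

Estimated count per cell = population count × respondent percentage:
  Grade 6: 2,000 × 46.9% = 938
  Grade 7: 4,200 × 54% = 2268
  Grade 8: 4,800 × 73.6% = 3532.8
  Grade 9: 6,400 × 66.8% = 4275.2
  Grade 10: 2,600 × 56.1% = 1458.6
Estimated total = 12472.6 → 12,500.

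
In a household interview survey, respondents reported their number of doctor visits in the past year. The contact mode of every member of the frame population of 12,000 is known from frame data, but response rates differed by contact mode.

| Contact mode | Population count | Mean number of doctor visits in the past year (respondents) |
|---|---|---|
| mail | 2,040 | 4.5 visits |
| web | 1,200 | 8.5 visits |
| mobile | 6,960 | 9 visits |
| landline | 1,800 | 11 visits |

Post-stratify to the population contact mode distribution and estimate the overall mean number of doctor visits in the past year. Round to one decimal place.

8.5

Each cell contributes population-share × respondent value:
  mail: (2,040/12,000) × 4.5 = 0.765
  web: (1,200/12,000) × 8.5 = 0.85
  mobile: (6,960/12,000) × 9 = 5.22
  landline: (1,800/12,000) × 11 = 1.65
Post-stratified estimate = 8.485 → 8.5.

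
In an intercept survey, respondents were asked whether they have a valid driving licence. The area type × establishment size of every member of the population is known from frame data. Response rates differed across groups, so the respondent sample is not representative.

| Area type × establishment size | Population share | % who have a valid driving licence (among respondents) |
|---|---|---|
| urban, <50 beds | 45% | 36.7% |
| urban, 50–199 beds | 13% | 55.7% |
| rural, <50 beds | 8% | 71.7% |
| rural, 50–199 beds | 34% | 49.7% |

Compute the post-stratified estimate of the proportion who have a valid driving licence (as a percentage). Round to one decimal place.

46.4%

Reweight to the known area type × establishment size distribution:
  urban, <50 beds: 0.45 × 36.7 = 16.515
  urban, 50–199 beds: 0.13 × 55.7 = 7.241
  rural, <50 beds: 0.08 × 71.7 = 5.736
  rural, 50–199 beds: 0.34 × 49.7 = 16.898
Post-stratified estimate = 46.39 → 46.4%.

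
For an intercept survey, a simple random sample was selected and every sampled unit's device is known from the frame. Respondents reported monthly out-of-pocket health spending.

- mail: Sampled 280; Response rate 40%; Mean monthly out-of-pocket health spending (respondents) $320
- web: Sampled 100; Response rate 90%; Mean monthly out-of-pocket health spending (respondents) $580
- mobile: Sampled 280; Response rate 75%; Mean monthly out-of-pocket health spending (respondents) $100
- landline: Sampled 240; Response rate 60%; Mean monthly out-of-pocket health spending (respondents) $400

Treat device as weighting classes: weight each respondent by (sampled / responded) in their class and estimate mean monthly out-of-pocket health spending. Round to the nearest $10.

Inverse-response-rate weighting restores each class to its sampled count, so class totals weight by n_sampled:
  mail: 280 × 320 = 89,600
  web: 100 × 580 = 58,000
  mobile: 280 × 100 = 28,000
  landline: 240 × 400 = 96,000
Adjusted estimate = 271,600 / 900 = 301.778 → $300.

$300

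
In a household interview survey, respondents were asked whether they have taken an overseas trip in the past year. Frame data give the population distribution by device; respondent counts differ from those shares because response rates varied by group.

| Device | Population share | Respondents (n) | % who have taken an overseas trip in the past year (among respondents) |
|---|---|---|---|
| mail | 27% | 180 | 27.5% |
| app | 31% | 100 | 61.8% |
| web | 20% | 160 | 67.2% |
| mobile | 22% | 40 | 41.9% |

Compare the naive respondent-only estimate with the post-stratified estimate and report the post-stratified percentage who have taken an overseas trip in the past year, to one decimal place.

Unadjusted (pooled respondent) estimate weights by respondent counts:
  (180/480)×27.5 + (100/480)×61.8 + (160/480)×67.2 + (40/480)×41.9 = 49.0792%
Reweighting by population device shares:
  0.27×27.5 + 0.31×61.8 + 0.2×67.2 + 0.22×41.9 = 49.241%

49.2%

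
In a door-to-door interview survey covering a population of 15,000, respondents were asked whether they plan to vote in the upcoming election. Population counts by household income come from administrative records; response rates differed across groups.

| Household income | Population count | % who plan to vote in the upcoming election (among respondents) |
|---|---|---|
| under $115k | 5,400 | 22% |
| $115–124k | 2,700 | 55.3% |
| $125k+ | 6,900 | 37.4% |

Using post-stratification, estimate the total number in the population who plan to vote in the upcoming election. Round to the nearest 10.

Estimated count per cell = population count × respondent percentage:
  under $115k: 5,400 × 22% = 1188
  $115–124k: 2,700 × 55.3% = 1493.1
  $125k+: 6,900 × 37.4% = 2580.6
Estimated total = 5261.7 → 5,260.

5,260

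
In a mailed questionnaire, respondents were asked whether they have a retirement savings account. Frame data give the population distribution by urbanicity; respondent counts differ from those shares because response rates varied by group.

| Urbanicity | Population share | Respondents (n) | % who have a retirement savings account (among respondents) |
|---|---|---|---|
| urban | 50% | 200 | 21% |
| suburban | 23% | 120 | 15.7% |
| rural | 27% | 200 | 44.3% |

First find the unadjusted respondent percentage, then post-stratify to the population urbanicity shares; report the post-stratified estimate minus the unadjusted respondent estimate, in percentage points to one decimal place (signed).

-2.7 percentage points

Unadjusted (pooled respondent) estimate weights by respondent counts:
  (200/520)×21 + (120/520)×15.7 + (200/520)×44.3 = 28.7385%
Post-stratified estimate weights by population shares:
  0.5×21 + 0.23×15.7 + 0.27×44.3 = 26.072%
Difference = 26.072 − 28.7385 = -2.6665 pp.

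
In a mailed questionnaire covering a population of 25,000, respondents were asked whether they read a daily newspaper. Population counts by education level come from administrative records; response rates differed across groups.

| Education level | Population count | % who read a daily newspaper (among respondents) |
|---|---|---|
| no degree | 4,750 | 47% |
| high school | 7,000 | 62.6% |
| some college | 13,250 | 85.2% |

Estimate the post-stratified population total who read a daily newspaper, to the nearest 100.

Each cell contributes its population count × the respondent rate:
  no degree: 4,750 × 47% = 2232.5
  high school: 7,000 × 62.6% = 4382
  some college: 13,250 × 85.2% = 11,289
Estimated total = 17903.5 → 17,900.

17,900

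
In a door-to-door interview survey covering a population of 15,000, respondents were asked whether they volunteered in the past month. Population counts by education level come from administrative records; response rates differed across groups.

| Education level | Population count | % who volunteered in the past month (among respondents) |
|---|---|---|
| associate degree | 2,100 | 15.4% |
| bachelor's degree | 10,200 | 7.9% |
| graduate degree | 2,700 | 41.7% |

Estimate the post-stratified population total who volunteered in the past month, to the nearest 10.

Apply each group's respondent rate to its population count:
  associate degree: 2,100 × 15.4% = 323.4
  bachelor's degree: 10,200 × 7.9% = 805.8
  graduate degree: 2,700 × 41.7% = 1125.9
Estimated total = 2255.1 → 2,260.

2,260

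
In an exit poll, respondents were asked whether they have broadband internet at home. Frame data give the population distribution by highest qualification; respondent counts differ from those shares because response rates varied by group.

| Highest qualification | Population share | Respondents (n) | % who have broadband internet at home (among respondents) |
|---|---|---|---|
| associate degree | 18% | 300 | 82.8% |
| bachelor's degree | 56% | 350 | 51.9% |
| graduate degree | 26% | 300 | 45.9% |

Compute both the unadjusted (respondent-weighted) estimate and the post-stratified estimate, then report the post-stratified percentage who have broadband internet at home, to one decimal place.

55.9%

Without adjustment, the pooled respondent share is:
  (300/950)×82.8 + (350/950)×51.9 + (300/950)×45.9 = 59.7632%
Reweighting by population highest qualification shares:
  0.18×82.8 + 0.56×51.9 + 0.26×45.9 = 55.902%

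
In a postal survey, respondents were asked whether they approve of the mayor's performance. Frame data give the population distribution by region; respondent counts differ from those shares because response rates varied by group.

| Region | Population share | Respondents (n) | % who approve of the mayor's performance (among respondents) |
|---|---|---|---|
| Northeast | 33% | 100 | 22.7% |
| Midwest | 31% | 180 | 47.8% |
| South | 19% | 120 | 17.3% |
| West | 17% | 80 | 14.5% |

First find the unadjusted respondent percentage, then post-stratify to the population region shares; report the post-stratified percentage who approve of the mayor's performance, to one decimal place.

28.1%

Without adjustment, the pooled respondent share is:
  (100/480)×22.7 + (180/480)×47.8 + (120/480)×17.3 + (80/480)×14.5 = 29.3958%
Post-stratified estimate weights by population shares:
  0.33×22.7 + 0.31×47.8 + 0.19×17.3 + 0.17×14.5 = 28.061%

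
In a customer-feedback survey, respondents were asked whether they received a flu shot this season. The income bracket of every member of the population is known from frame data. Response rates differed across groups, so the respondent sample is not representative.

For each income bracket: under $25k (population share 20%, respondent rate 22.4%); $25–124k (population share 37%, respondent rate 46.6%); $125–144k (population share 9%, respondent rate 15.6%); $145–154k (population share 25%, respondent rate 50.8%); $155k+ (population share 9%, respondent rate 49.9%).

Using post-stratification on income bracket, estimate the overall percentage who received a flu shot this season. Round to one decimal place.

Weight each group's respondent value by its population share:
  under $25k: 0.2 × 22.4 = 4.48
  $25–124k: 0.37 × 46.6 = 17.242
  $125–144k: 0.09 × 15.6 = 1.404
  $145–154k: 0.25 × 50.8 = 12.7
  $155k+: 0.09 × 49.9 = 4.491
Post-stratified estimate = 40.317 → 40.3%.

40.3%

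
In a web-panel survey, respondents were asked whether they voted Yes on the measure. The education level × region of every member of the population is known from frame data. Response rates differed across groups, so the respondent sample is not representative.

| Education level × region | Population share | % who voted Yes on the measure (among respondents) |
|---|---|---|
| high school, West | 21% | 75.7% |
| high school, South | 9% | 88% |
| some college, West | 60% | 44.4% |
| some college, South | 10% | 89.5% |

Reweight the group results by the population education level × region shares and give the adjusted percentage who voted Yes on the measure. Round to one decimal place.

Post-stratification weights by population share, not respondent share:
  high school, West: 0.21 × 75.7 = 15.897
  high school, South: 0.09 × 88 = 7.92
  some college, West: 0.6 × 44.4 = 26.64
  some college, South: 0.1 × 89.5 = 8.95
Post-stratified estimate = 59.407 → 59.4%.

59.4%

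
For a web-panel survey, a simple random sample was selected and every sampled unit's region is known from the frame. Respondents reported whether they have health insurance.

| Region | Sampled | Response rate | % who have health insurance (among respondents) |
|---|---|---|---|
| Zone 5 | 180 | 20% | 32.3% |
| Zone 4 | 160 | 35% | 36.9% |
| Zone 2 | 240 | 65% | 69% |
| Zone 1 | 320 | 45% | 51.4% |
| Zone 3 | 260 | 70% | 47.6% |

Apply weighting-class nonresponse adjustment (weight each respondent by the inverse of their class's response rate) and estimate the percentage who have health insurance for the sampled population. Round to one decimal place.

49.2%

Each respondent's weight = sampled/responded in their class; summing within a class gives n_sampled, so:
  Zone 5: 180 × 32.3 = 5814
  Zone 4: 160 × 36.9 = 5904
  Zone 2: 240 × 69 = 16,560
  Zone 1: 320 × 51.4 = 16,448
  Zone 3: 260 × 47.6 = 12,376
Adjusted estimate = 57,102 / 1,160 = 49.2259 → 49.2%.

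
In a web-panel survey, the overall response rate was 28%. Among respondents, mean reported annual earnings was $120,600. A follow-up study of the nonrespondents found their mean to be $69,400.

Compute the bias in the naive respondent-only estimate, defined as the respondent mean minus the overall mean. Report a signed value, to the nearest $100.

+$36,900

Nonresponse fraction = 1 − 0.28 = 0.72.
Bias = (nonresponse fraction) × (respondent mean − nonrespondent mean)
     = 0.72 × (120,600 − 69,400) = 0.72 × 51,200 = 36,864.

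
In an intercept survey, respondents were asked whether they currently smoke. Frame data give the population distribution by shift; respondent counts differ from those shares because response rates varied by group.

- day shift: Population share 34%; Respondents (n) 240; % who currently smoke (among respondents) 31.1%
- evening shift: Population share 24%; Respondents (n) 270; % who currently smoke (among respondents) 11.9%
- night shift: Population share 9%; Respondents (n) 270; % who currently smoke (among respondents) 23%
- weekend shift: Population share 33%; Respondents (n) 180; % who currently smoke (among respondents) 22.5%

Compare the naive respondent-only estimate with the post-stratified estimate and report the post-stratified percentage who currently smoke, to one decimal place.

22.9%

Without adjustment, the pooled respondent share is:
  (240/960)×31.1 + (270/960)×11.9 + (270/960)×23 + (180/960)×22.5 = 21.8094%
Reweighting by population shift shares:
  0.34×31.1 + 0.24×11.9 + 0.09×23 + 0.33×22.5 = 22.925%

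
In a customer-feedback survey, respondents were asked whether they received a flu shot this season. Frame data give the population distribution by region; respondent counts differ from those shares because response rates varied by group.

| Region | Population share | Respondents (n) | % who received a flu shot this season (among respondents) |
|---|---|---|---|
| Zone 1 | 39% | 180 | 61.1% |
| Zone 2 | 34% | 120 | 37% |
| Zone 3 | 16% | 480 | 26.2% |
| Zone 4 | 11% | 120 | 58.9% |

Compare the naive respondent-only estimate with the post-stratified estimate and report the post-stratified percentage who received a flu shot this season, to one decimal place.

47.1%

Naive respondent-only estimate (weights = respondent counts):
  (180/900)×61.1 + (120/900)×37 + (480/900)×26.2 + (120/900)×58.9 = 38.98%
Reweighting by population region shares:
  0.39×61.1 + 0.34×37 + 0.16×26.2 + 0.11×58.9 = 47.08%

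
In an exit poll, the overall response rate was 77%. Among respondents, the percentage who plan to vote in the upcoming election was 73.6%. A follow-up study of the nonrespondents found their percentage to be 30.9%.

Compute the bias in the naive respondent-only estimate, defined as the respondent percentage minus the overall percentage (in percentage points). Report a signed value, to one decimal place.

Nonresponse fraction = 1 − 0.77 = 0.23.
Bias = (nonresponse fraction) × (respondent percentage − nonrespondent percentage)
     = 0.23 × (73.6 − 30.9) = 0.23 × 42.7 = 9.821.

+9.8 percentage points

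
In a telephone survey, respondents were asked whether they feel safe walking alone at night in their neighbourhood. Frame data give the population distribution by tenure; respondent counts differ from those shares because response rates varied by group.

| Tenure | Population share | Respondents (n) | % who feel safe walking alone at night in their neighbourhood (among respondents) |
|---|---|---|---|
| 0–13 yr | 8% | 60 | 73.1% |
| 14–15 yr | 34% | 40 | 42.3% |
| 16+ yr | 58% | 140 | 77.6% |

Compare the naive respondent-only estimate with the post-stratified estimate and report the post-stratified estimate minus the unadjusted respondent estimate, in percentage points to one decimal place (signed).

-5.4 percentage points

Without adjustment, the pooled respondent share is:
  (60/240)×73.1 + (40/240)×42.3 + (140/240)×77.6 = 70.5917%
Post-stratifying to population shares instead:
  0.08×73.1 + 0.34×42.3 + 0.58×77.6 = 65.238%
Difference = 65.238 − 70.5917 = -5.3537 pp.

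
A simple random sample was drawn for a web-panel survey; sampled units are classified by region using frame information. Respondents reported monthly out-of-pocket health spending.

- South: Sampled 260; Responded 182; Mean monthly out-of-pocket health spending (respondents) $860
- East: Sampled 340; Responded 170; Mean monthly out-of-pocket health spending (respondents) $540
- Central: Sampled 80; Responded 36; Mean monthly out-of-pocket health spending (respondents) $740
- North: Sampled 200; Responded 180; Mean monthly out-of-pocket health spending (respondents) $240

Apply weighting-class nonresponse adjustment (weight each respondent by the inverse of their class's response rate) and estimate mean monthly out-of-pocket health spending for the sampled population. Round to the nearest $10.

Response rates by class: South 182/260 = 70%, East 170/340 = 50%, Central 36/80 = 45%, North 180/200 = 90%.
Each respondent's weight = sampled/responded in their class; summing within a class gives n_sampled, so:
  South: 260 × 860 = 223,600
  East: 340 × 540 = 183,600
  Central: 80 × 740 = 59,200
  North: 200 × 240 = 48,000
Adjusted estimate = 514,400 / 880 = 584.545 → $580.

$580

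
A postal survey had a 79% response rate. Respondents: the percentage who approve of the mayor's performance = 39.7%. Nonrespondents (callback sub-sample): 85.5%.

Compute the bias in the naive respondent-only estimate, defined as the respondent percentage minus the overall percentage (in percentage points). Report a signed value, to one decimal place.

-9.6 percentage points

Nonresponse fraction = 1 − 0.79 = 0.21.
Bias = (nonresponse fraction) × (respondent percentage − nonrespondent percentage)
     = 0.21 × (39.7 − 85.5) = 0.21 × -45.8 = -9.618.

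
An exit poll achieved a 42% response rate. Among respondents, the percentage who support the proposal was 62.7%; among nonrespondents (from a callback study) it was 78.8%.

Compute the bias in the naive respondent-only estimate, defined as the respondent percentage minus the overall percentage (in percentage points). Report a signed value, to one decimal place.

-9.3 percentage points

Nonresponse fraction = 1 − 0.42 = 0.58.
Bias = (nonresponse fraction) × (respondent percentage − nonrespondent percentage)
     = 0.58 × (62.7 − 78.8) = 0.58 × -16.1 = -9.338.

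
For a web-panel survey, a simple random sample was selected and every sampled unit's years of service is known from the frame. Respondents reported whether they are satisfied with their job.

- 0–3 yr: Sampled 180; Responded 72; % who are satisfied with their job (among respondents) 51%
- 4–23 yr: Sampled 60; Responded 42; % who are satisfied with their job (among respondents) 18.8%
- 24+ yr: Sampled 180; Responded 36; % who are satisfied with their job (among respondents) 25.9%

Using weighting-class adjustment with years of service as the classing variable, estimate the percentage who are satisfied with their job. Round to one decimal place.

35.6%

Response rates by class: 0–3 yr 72/180 = 40%, 4–23 yr 42/60 = 70%, 24+ yr 36/180 = 20%.
With weight = n_sampled/n_responded per class, the weighted class total is n_sampled:
  0–3 yr: 180 × 51 = 9180
  4–23 yr: 60 × 18.8 = 1128
  24+ yr: 180 × 25.9 = 4662
Adjusted estimate = 14,970 / 420 = 35.6429 → 35.6%.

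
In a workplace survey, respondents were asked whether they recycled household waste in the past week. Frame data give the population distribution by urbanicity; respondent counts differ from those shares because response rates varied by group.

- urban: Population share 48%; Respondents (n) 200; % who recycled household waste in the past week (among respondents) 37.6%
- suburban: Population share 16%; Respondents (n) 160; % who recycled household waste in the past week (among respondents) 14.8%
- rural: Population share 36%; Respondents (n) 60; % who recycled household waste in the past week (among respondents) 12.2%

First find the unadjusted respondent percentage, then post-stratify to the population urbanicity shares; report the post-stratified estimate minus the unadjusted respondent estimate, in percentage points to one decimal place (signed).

Without adjustment, the pooled respondent share is:
  (200/420)×37.6 + (160/420)×14.8 + (60/420)×12.2 = 25.2857%
Post-stratified estimate weights by population shares:
  0.48×37.6 + 0.16×14.8 + 0.36×12.2 = 24.808%
Difference = 24.808 − 25.2857 = -0.4777 pp.

-0.5 percentage points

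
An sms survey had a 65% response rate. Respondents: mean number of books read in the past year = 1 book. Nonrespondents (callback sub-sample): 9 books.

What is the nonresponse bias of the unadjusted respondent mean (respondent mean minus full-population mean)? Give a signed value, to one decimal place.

-2.8

Nonresponse fraction = 1 − 0.65 = 0.35.
Bias = (nonresponse fraction) × (respondent mean − nonrespondent mean)
     = 0.35 × (1 − 9) = 0.35 × -8 = -2.8.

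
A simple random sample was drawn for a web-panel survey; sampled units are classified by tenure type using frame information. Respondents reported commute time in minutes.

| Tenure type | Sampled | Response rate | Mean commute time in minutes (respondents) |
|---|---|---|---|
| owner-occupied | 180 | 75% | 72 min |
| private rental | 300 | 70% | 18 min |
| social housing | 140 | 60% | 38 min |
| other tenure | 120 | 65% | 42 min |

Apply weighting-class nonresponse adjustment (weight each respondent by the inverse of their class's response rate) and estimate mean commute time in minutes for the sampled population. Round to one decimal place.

With weight = n_sampled/n_responded per class, the weighted class total is n_sampled:
  owner-occupied: 180 × 72 = 12,960
  private rental: 300 × 18 = 5400
  social housing: 140 × 38 = 5320
  other tenure: 120 × 42 = 5040
Adjusted estimate = 28,720 / 740 = 38.8108 → 38.8.

38.8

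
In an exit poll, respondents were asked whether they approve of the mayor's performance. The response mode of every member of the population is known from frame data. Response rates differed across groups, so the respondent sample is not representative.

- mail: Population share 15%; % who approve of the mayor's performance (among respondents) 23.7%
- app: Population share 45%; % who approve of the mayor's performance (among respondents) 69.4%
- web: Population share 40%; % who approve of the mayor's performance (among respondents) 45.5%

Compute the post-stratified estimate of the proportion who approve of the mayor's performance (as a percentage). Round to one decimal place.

Weight each group's respondent value by its population share:
  mail: 0.15 × 23.7 = 3.555
  app: 0.45 × 69.4 = 31.23
  web: 0.4 × 45.5 = 18.2
Post-stratified estimate = 52.985 → 53.0%.

53.0%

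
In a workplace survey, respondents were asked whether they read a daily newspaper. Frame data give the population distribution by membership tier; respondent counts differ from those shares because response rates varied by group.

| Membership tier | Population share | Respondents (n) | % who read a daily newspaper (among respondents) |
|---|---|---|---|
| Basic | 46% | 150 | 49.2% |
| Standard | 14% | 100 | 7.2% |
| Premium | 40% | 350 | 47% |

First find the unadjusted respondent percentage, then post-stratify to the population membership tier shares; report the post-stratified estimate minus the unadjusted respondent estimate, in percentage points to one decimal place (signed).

Unadjusted (pooled respondent) estimate weights by respondent counts:
  (150/600)×49.2 + (100/600)×7.2 + (350/600)×47 = 40.9167%
Post-stratified estimate weights by population shares:
  0.46×49.2 + 0.14×7.2 + 0.4×47 = 42.44%
Difference = 42.44 − 40.9167 = 1.5233 pp.

+1.5 percentage points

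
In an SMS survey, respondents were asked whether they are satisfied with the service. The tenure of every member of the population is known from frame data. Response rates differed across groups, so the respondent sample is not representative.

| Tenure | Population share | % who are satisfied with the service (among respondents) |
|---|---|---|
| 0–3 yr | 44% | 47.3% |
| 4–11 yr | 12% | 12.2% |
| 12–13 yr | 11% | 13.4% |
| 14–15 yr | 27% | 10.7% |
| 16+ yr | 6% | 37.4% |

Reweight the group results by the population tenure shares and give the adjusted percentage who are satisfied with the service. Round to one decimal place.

28.9%

Post-stratification weights by population share, not respondent share:
  0–3 yr: 0.44 × 47.3 = 20.812
  4–11 yr: 0.12 × 12.2 = 1.464
  12–13 yr: 0.11 × 13.4 = 1.474
  14–15 yr: 0.27 × 10.7 = 2.889
  16+ yr: 0.06 × 37.4 = 2.244
Post-stratified estimate = 28.883 → 28.9%.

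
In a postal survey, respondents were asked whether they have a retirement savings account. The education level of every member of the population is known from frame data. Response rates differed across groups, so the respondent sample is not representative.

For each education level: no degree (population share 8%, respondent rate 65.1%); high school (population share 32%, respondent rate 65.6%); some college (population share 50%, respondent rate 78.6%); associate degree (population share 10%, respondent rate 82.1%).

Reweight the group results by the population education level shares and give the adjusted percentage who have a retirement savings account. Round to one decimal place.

73.7%

Weight each group's respondent value by its population share:
  no degree: 0.08 × 65.1 = 5.208
  high school: 0.32 × 65.6 = 20.992
  some college: 0.5 × 78.6 = 39.3
  associate degree: 0.1 × 82.1 = 8.21
Post-stratified estimate = 73.71 → 73.7%.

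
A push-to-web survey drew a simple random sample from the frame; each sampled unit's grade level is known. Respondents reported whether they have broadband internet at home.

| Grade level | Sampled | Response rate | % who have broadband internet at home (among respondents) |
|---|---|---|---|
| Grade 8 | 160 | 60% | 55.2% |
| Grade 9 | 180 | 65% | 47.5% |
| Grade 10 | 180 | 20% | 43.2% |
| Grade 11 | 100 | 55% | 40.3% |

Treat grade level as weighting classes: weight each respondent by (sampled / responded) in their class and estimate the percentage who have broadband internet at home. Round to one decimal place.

Weighting each respondent by the inverse class response rate inflates each class back to its sampled size, so the class weight is n_sampled:
  Grade 8: 160 × 55.2 = 8832
  Grade 9: 180 × 47.5 = 8550
  Grade 10: 180 × 43.2 = 7776
  Grade 11: 100 × 40.3 = 4030
Adjusted estimate = 29,188 / 620 = 47.0774 → 47.1%.

47.1%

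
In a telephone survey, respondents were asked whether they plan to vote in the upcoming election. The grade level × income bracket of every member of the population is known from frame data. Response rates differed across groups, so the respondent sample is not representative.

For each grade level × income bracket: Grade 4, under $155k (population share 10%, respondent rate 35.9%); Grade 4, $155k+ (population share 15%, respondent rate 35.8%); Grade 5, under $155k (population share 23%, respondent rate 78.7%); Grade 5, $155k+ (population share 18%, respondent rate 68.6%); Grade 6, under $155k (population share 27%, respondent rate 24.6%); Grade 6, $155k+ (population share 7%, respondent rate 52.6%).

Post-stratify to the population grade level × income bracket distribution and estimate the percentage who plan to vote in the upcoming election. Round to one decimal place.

Post-stratification weights by population share, not respondent share:
  Grade 4, under $155k: 0.1 × 35.9 = 3.59
  Grade 4, $155k+: 0.15 × 35.8 = 5.37
  Grade 5, under $155k: 0.23 × 78.7 = 18.101
  Grade 5, $155k+: 0.18 × 68.6 = 12.348
  Grade 6, under $155k: 0.27 × 24.6 = 6.642
  Grade 6, $155k+: 0.07 × 52.6 = 3.682
Post-stratified estimate = 49.733 → 49.7%.

49.7%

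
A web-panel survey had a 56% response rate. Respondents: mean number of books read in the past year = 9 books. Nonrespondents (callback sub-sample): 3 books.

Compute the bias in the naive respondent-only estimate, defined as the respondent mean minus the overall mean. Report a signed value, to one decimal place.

+2.6

Nonresponse fraction = 1 − 0.56 = 0.44.
Bias = (nonresponse fraction) × (respondent mean − nonrespondent mean)
     = 0.44 × (9 − 3) = 0.44 × 6 = 2.64.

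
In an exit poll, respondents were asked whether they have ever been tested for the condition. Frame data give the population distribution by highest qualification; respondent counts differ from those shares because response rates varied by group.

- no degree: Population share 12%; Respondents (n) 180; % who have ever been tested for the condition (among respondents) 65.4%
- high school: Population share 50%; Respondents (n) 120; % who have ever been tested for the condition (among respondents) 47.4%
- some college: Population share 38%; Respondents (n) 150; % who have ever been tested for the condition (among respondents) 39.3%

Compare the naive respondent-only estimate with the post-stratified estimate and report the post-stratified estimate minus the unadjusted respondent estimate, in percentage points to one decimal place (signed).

Without adjustment, the pooled respondent share is:
  (180/450)×65.4 + (120/450)×47.4 + (150/450)×39.3 = 51.9%
Reweighting by population highest qualification shares:
  0.12×65.4 + 0.5×47.4 + 0.38×39.3 = 46.482%
Difference = 46.482 − 51.9 = -5.418 pp.

-5.4 percentage points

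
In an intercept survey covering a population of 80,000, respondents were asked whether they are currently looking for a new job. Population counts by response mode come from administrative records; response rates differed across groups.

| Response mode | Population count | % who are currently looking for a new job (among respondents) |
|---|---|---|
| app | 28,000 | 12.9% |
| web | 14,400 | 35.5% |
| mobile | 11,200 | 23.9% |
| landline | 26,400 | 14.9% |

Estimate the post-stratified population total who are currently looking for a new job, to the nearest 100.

15,300

Each cell contributes its population count × the respondent rate:
  app: 28,000 × 12.9% = 3612
  web: 14,400 × 35.5% = 5112
  mobile: 11,200 × 23.9% = 2676.8
  landline: 26,400 × 14.9% = 3933.6
Estimated total = 15334.4 → 15,300.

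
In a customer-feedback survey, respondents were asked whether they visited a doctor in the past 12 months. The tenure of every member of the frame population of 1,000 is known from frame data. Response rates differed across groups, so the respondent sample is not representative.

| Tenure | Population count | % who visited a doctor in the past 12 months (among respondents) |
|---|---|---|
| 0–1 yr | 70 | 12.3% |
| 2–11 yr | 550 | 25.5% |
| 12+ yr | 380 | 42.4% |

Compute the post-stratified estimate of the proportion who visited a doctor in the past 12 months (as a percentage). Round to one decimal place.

31.0%

Post-stratification weights by population share, not respondent share:
  0–1 yr: (70/1,000) × 12.3 = 0.861
  2–11 yr: (550/1,000) × 25.5 = 14.025
  12+ yr: (380/1,000) × 42.4 = 16.112
Post-stratified estimate = 30.998 → 31.0%.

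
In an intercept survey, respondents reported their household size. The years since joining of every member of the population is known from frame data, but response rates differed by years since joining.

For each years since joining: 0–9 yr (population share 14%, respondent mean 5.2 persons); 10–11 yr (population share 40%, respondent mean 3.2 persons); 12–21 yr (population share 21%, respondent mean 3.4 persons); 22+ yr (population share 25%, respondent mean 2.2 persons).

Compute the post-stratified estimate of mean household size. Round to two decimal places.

Post-stratification weights by population share, not respondent share:
  0–9 yr: 0.14 × 5.2 = 0.728
  10–11 yr: 0.4 × 3.2 = 1.28
  12–21 yr: 0.21 × 3.4 = 0.714
  22+ yr: 0.25 × 2.2 = 0.55
Post-stratified estimate = 3.272 → 3.27.

3.27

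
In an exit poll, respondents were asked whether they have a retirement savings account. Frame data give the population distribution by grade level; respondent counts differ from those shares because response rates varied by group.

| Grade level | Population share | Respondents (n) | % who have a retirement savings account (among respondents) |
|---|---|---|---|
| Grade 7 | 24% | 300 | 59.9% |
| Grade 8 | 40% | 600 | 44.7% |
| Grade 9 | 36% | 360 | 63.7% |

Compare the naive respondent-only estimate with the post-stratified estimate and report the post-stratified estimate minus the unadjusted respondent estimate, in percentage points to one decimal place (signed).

+1.4 percentage points

Naive respondent-only estimate (weights = respondent counts):
  (300/1260)×59.9 + (600/1260)×44.7 + (360/1260)×63.7 = 53.7476%
Post-stratifying to population shares instead:
  0.24×59.9 + 0.4×44.7 + 0.36×63.7 = 55.188%
Difference = 55.188 − 53.7476 = 1.4404 pp.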